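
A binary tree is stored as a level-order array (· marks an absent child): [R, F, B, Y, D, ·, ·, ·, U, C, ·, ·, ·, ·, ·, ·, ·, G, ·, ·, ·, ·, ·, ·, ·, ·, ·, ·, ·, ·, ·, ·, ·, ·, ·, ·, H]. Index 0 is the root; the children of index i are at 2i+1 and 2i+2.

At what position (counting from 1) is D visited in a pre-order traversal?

7

Pre-order visits the node, then its left subtree, then its right subtree.
Visit R.
At R: go left to F.
  Visit F.
  At F: go left to Y.
    Visit Y.
    At Y: no left child.
    At Y: go right to U.
      Visit U.
      At U: go left to G.
        Visit G.
        At G: no left child.
        At G: go right to H.
          H is a leaf — visit H.
      At U: no right child.
  At F: go right to D.
    Visit D.
    At D: go left to C.
      C is a leaf — visit C.
    At D: no right child.
At R: go right to B.
  B is a leaf — visit B.
Full pre-order sequence: R, F, Y, U, G, H, D, C, B.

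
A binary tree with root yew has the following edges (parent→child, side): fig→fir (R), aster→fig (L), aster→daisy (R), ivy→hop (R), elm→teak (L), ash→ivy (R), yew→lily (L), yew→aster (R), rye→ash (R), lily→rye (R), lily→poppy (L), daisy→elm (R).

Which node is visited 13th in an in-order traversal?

elm

In-order visits the left subtree, then the node, then the right subtree.
At yew: go left to lily.
  At lily: go left to poppy.
    poppy is a leaf — visit poppy.
  Visit lily.
  At lily: go right to rye.
    At rye: no left child.
    Visit rye.
    At rye: go right to ash.
      At ash: no left child.
      Visit ash.
      At ash: go right to ivy.
        At ivy: no left child.
        Visit ivy.
        At ivy: go right to hop.
          hop is a leaf — visit hop.
Visit yew.
At yew: go right to aster.
  At aster: go left to fig.
    At fig: no left child.
    Visit fig.
    At fig: go right to fir.
      fir is a leaf — visit fir.
  Visit aster.
  At aster: go right to daisy.
    At daisy: no left child.
    Visit daisy.
    At daisy: go right to elm.
      At elm: go left to teak.
        teak is a leaf — visit teak.
      Visit elm.
      At elm: no right child.
Full in-order sequence: poppy, lily, rye, ash, ivy, hop, yew, fig, fir, aster, daisy, teak, elm.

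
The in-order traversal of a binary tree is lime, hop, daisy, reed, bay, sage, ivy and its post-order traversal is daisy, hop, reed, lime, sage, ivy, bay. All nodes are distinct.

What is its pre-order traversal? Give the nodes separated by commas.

The last element of post-order is the root; it splits in-order into left and right subtrees.
Root bay: left subtree has 4 nodes {lime, hop, daisy, reed}, right has 2 {sage, ivy}.
  Root lime: left subtree has 0 nodes { }, right has 3 {hop, daisy, reed}.
    Root reed: left subtree has 2 nodes {hop, daisy}, right has 0 { }.
      Root hop: left subtree has 0 nodes { }, right has 1 {daisy}.
  Root ivy: left subtree has 1 node {sage}, right has 0 { }.

bay, lime, reed, hop, daisy, ivy, sage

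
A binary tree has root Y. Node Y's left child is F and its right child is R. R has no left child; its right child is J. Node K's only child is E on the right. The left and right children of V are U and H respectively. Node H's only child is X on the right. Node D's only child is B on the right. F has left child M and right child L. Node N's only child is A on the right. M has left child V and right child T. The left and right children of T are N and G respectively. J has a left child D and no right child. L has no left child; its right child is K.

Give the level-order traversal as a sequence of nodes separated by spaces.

Y F R M L J V T K D U H N G E B X A

Level-order visits nodes level by level from the root, left to right within each level.
Level 0: Y
Level 1: F, R
Level 2: M, L, J
Level 3: V, T, K, D
Level 4: U, H, N, G, E, B
Level 5: X, A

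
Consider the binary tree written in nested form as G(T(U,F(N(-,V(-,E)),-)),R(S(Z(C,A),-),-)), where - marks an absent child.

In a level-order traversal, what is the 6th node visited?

Level-order visits nodes level by level from the root, left to right within each level.
Level 0: G
Level 1: T, R
Level 2: U, F, S
Level 3: N, Z
Level 4: V, C, A
Level 5: E
Full level-order sequence: G, T, R, U, F, S, N, Z, V, C, A, E.

S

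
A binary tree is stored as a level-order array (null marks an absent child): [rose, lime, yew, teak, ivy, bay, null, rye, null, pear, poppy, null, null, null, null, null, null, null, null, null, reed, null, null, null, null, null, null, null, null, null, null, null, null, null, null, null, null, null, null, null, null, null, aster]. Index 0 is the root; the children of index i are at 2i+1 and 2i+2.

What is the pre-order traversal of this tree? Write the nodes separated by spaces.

rose lime teak rye ivy pear reed aster poppy yew bay

Pre-order visits the node, then its left subtree, then its right subtree.
Visit rose.
At rose: go left to lime.
  Visit lime.
  At lime: go left to teak.
    Visit teak.
    At teak: go left to rye.
      rye is a leaf — visit rye.
    At teak: no right child.
  At lime: go right to ivy.
    Visit ivy.
    At ivy: go left to pear.
      Visit pear.
      At pear: no left child.
      At pear: go right to reed.
        Visit reed.
        At reed: no left child.
        At reed: go right to aster.
          aster is a leaf — visit aster.
    At ivy: go right to poppy.
      poppy is a leaf — visit poppy.
At rose: go right to yew.
  Visit yew.
  At yew: go left to bay.
    bay is a leaf — visit bay.
  At yew: no right child.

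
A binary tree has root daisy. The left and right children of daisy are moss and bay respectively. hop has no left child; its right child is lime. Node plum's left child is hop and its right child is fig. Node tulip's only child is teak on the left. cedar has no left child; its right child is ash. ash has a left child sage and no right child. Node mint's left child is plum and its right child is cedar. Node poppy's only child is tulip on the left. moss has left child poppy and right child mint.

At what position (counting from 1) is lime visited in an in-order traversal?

6

In-order visits the left subtree, then the node, then the right subtree.
At daisy: go left to moss.
  At moss: go left to poppy.
    At poppy: go left to tulip.
      At tulip: go left to teak.
        teak is a leaf — visit teak.
      Visit tulip.
      At tulip: no right child.
    Visit poppy.
    At poppy: no right child.
  Visit moss.
  At moss: go right to mint.
    At mint: go left to plum.
      At plum: go left to hop.
        At hop: no left child.
        Visit hop.
        At hop: go right to lime.
          lime is a leaf — visit lime.
      Visit plum.
      At plum: go right to fig.
        fig is a leaf — visit fig.
    Visit mint.
    At mint: go right to cedar.
      At cedar: no left child.
      Visit cedar.
      At cedar: go right to ash.
        At ash: go left to sage.
          sage is a leaf — visit sage.
        Visit ash.
        At ash: no right child.
Visit daisy.
At daisy: go right to bay.
  bay is a leaf — visit bay.
Full in-order sequence: teak, tulip, poppy, moss, hop, lime, plum, fig, mint, cedar, sage, ash, daisy, bay.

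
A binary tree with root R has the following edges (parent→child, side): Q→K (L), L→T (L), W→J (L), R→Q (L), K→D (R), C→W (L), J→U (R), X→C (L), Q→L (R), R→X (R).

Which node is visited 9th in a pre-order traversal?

W

Pre-order visits the node, then its left subtree, then its right subtree.
Visit R.
At R: go left to Q.
  Visit Q.
  At Q: go left to K.
    Visit K.
    At K: no left child.
    At K: go right to D.
      D is a leaf — visit D.
  At Q: go right to L.
    Visit L.
    At L: go left to T.
      T is a leaf — visit T.
    At L: no right child.
At R: go right to X.
  Visit X.
  At X: go left to C.
    Visit C.
    At C: go left to W.
      Visit W.
      At W: go left to J.
        Visit J.
        At J: no left child.
        At J: go right to U.
          U is a leaf — visit U.
      At W: no right child.
    At C: no right child.
  At X: no right child.
Full pre-order sequence: R, Q, K, D, L, T, X, C, W, J, U.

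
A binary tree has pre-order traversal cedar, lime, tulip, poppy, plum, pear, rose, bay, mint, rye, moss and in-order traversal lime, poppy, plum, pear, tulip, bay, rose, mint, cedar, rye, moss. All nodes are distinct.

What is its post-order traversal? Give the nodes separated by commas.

The first element of pre-order is the root; it splits in-order into left and right subtrees.
Root cedar: left subtree has 8 nodes {lime, poppy, plum, pear, tulip, bay, rose, mint}, right has 2 {rye, moss}.
  Root lime: left subtree has 0 nodes { }, right has 7 {poppy, plum, pear, tulip, bay, rose, mint}.
    Root tulip: left subtree has 3 nodes {poppy, plum, pear}, right has 3 {bay, rose, mint}.
      Root poppy: left subtree has 0 nodes { }, right has 2 {plum, pear}.
        Root plum: left subtree has 0 nodes { }, right has 1 {pear}.
      Root rose: left subtree has 1 node {bay}, right has 1 {mint}.
  Root rye: left subtree has 0 nodes { }, right has 1 {moss}.

pear, plum, poppy, bay, mint, rose, tulip, lime, moss, rye, cedar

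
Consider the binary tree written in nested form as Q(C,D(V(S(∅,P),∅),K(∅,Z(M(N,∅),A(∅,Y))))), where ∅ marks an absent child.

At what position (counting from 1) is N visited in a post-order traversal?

5

Post-order visits the left subtree, then the right subtree, then the node.
At Q: go left to C.
  C is a leaf — visit C.
At Q: go right to D.
  At D: go left to V.
    At V: go left to S.
      At S: no left child.
      At S: go right to P.
        P is a leaf — visit P.
      Visit S.
    At V: no right child.
    Visit V.
  At D: go right to K.
    At K: no left child.
    At K: go right to Z.
      At Z: go left to M.
        At M: go left to N.
          N is a leaf — visit N.
        At M: no right child.
        Visit M.
      At Z: go right to A.
        At A: no left child.
        At A: go right to Y.
          Y is a leaf — visit Y.
        Visit A.
      Visit Z.
    Visit K.
  Visit D.
Visit Q.
Full post-order sequence: C, P, S, V, N, M, Y, A, Z, K, D, Q.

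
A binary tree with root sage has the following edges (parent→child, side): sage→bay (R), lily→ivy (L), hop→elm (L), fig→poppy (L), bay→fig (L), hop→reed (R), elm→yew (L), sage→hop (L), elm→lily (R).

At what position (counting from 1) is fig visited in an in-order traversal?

In-order visits the left subtree, then the node, then the right subtree.
At sage: go left to hop.
  At hop: go left to elm.
    At elm: go left to yew.
      yew is a leaf — visit yew.
    Visit elm.
    At elm: go right to lily.
      At lily: go left to ivy.
        ivy is a leaf — visit ivy.
      Visit lily.
      At lily: no right child.
  Visit hop.
  At hop: go right to reed.
    reed is a leaf — visit reed.
Visit sage.
At sage: go right to bay.
  At bay: go left to fig.
    At fig: go left to poppy.
      poppy is a leaf — visit poppy.
    Visit fig.
    At fig: no right child.
  Visit bay.
  At bay: no right child.
Full in-order sequence: yew, elm, ivy, lily, hop, reed, sage, poppy, fig, bay.

9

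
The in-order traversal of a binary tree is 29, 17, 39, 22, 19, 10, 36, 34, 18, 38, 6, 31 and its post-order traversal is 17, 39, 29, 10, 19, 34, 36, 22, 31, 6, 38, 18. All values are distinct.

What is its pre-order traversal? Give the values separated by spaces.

The last element of post-order is the root; it splits in-order into left and right subtrees.
Root 18: left subtree has 8 nodes {29, 17, 39, 22, 19, 10, 36, 34}, right has 3 {38, 6, 31}.
  Root 22: left subtree has 3 nodes {29, 17, 39}, right has 4 {19, 10, 36, 34}.
    Root 29: left subtree has 0 nodes { }, right has 2 {17, 39}.
      Root 39: left subtree has 1 node {17}, right has 0 { }.
    Root 36: left subtree has 2 nodes {19, 10}, right has 1 {34}.
      Root 19: left subtree has 0 nodes { }, right has 1 {10}.
  Root 38: left subtree has 0 nodes { }, right has 2 {6, 31}.
    Root 6: left subtree has 0 nodes { }, right has 1 {31}.

18 22 29 39 17 36 19 10 34 38 6 31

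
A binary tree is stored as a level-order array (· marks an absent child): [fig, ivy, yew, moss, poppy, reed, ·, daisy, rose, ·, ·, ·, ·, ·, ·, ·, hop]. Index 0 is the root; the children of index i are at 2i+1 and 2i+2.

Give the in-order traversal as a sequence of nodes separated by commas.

daisy, hop, moss, rose, ivy, poppy, fig, reed, yew

In-order visits the left subtree, then the node, then the right subtree.
At fig: go left to ivy.
  At ivy: go left to moss.
    At moss: go left to daisy.
      At daisy: no left child.
      Visit daisy.
      At daisy: go right to hop.
        hop is a leaf — visit hop.
    Visit moss.
    At moss: go right to rose.
      rose is a leaf — visit rose.
  Visit ivy.
  At ivy: go right to poppy.
    poppy is a leaf — visit poppy.
Visit fig.
At fig: go right to yew.
  At yew: go left to reed.
    reed is a leaf — visit reed.
  Visit yew.
  At yew: no right child.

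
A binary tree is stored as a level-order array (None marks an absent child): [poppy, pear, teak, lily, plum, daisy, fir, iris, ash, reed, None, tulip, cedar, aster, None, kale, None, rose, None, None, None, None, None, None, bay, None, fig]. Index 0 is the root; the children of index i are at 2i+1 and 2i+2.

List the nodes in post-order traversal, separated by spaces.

Post-order visits the left subtree, then the right subtree, then the node.
At poppy: go left to pear.
  At pear: go left to lily.
    At lily: go left to iris.
      At iris: go left to kale.
        kale is a leaf — visit kale.
      At iris: no right child.
      Visit iris.
    At lily: go right to ash.
      At ash: go left to rose.
        rose is a leaf — visit rose.
      At ash: no right child.
      Visit ash.
    Visit lily.
  At pear: go right to plum.
    At plum: go left to reed.
      reed is a leaf — visit reed.
    At plum: no right child.
    Visit plum.
  Visit pear.
At poppy: go right to teak.
  At teak: go left to daisy.
    At daisy: go left to tulip.
      At tulip: no left child.
      At tulip: go right to bay.
        bay is a leaf — visit bay.
      Visit tulip.
    At daisy: go right to cedar.
      At cedar: no left child.
      At cedar: go right to fig.
        fig is a leaf — visit fig.
      Visit cedar.
    Visit daisy.
  At teak: go right to fir.
    At fir: go left to aster.
      aster is a leaf — visit aster.
    At fir: no right child.
    Visit fir.
  Visit teak.
Visit poppy.

kale iris rose ash lily reed plum pear bay tulip fig cedar daisy aster fir teak poppy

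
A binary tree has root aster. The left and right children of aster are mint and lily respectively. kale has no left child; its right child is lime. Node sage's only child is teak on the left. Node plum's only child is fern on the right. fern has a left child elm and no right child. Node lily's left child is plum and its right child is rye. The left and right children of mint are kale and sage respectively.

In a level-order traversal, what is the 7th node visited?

rye

Level-order visits nodes level by level from the root, left to right within each level.
Level 0: aster
Level 1: mint, lily
Level 2: kale, sage, plum, rye
Level 3: lime, teak, fern
Level 4: elm
Full level-order sequence: aster, mint, lily, kale, sage, plum, rye, lime, teak, fern, elm.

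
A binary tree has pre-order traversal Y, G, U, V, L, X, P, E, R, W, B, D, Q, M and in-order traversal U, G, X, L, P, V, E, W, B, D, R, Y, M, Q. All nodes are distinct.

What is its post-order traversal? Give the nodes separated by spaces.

U X P L D B W R E V G M Q Y

The first element of pre-order is the root; it splits in-order into left and right subtrees.
Root Y: left subtree has 11 nodes {U, G, X, L, P, V, E, W, B, D, R}, right has 2 {M, Q}.
  Root G: left subtree has 1 node {U}, right has 9 {X, L, P, V, E, W, B, D, R}.
    Root V: left subtree has 3 nodes {X, L, P}, right has 5 {E, W, B, D, R}.
      Root L: left subtree has 1 node {X}, right has 1 {P}.
      Root E: left subtree has 0 nodes { }, right has 4 {W, B, D, R}.
        Root R: left subtree has 3 nodes {W, B, D}, right has 0 { }.
          Root W: left subtree has 0 nodes { }, right has 2 {B, D}.
            Root B: left subtree has 0 nodes { }, right has 1 {D}.
  Root Q: left subtree has 1 node {M}, right has 0 { }.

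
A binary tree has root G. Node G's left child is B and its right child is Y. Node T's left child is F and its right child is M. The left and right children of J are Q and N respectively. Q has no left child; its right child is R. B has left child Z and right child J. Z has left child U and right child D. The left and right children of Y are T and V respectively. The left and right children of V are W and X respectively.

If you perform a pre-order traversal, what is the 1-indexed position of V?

Pre-order visits the node, then its left subtree, then its right subtree.
Visit G.
At G: go left to B.
  Visit B.
  At B: go left to Z.
    Visit Z.
    At Z: go left to U.
      U is a leaf — visit U.
    At Z: go right to D.
      D is a leaf — visit D.
  At B: go right to J.
    Visit J.
    At J: go left to Q.
      Visit Q.
      At Q: no left child.
      At Q: go right to R.
        R is a leaf — visit R.
    At J: go right to N.
      N is a leaf — visit N.
At G: go right to Y.
  Visit Y.
  At Y: go left to T.
    Visit T.
    At T: go left to F.
      F is a leaf — visit F.
    At T: go right to M.
      M is a leaf — visit M.
  At Y: go right to V.
    Visit V.
    At V: go left to W.
      W is a leaf — visit W.
    At V: go right to X.
      X is a leaf — visit X.
Full pre-order sequence: G, B, Z, U, D, J, Q, R, N, Y, T, F, M, V, W, X.

14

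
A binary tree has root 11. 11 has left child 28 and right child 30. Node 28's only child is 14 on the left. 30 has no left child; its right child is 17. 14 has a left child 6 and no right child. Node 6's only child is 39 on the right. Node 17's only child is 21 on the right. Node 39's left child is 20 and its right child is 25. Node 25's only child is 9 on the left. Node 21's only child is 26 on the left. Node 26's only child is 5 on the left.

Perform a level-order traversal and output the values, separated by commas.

Level-order visits nodes level by level from the root, left to right within each level.
Level 0: 11
Level 1: 28, 30
Level 2: 14, 17
Level 3: 6, 21
Level 4: 39, 26
Level 5: 20, 25, 5
Level 6: 9

11, 28, 30, 14, 17, 6, 21, 39, 26, 20, 25, 5, 9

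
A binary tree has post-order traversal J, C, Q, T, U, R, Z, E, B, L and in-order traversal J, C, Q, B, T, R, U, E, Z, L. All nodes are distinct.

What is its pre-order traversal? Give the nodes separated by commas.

L, B, Q, C, J, E, R, T, U, Z

The last element of post-order is the root; it splits in-order into left and right subtrees.
Root L: left subtree has 9 nodes {J, C, Q, B, T, R, U, E, Z}, right has 0 { }.
  Root B: left subtree has 3 nodes {J, C, Q}, right has 5 {T, R, U, E, Z}.
    Root Q: left subtree has 2 nodes {J, C}, right has 0 { }.
      Root C: left subtree has 1 node {J}, right has 0 { }.
    Root E: left subtree has 3 nodes {T, R, U}, right has 1 {Z}.
      Root R: left subtree has 1 node {T}, right has 1 {U}.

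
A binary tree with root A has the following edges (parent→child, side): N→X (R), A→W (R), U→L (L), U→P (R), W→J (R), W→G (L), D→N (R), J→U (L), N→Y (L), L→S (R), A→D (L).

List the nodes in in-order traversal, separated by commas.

In-order visits the left subtree, then the node, then the right subtree.
At A: go left to D.
  At D: no left child.
  Visit D.
  At D: go right to N.
    At N: go left to Y.
      Y is a leaf — visit Y.
    Visit N.
    At N: go right to X.
      X is a leaf — visit X.
Visit A.
At A: go right to W.
  At W: go left to G.
    G is a leaf — visit G.
  Visit W.
  At W: go right to J.
    At J: go left to U.
      At U: go left to L.
        At L: no left child.
        Visit L.
        At L: go right to S.
          S is a leaf — visit S.
      Visit U.
      At U: go right to P.
        P is a leaf — visit P.
    Visit J.
    At J: no right child.

D, Y, N, X, A, G, W, L, S, U, P, J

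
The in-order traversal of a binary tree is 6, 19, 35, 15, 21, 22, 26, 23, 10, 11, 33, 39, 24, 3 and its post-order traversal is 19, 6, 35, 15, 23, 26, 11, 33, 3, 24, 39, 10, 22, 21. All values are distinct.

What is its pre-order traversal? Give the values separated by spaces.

21 15 35 6 19 22 10 26 23 39 33 11 24 3

The last element of post-order is the root; it splits in-order into left and right subtrees.
Root 21: left subtree has 4 nodes {6, 19, 35, 15}, right has 9 {22, 26, 23, 10, 11, 33, 39, 24, 3}.
  Root 15: left subtree has 3 nodes {6, 19, 35}, right has 0 { }.
    Root 35: left subtree has 2 nodes {6, 19}, right has 0 { }.
      Root 6: left subtree has 0 nodes { }, right has 1 {19}.
  Root 22: left subtree has 0 nodes { }, right has 8 {26, 23, 10, 11, 33, 39, 24, 3}.
    Root 10: left subtree has 2 nodes {26, 23}, right has 5 {11, 33, 39, 24, 3}.
      Root 26: left subtree has 0 nodes { }, right has 1 {23}.
      Root 39: left subtree has 2 nodes {11, 33}, right has 2 {24, 3}.
        Root 33: left subtree has 1 node {11}, right has 0 { }.
        Root 24: left subtree has 0 nodes { }, right has 1 {3}.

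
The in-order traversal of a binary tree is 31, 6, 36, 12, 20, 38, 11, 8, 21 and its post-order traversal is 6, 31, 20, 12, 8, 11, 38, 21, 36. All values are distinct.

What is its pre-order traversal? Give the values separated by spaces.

36 31 6 21 38 12 20 11 8

The last element of post-order is the root; it splits in-order into left and right subtrees.
Root 36: left subtree has 2 nodes {31, 6}, right has 6 {12, 20, 38, 11, 8, 21}.
  Root 31: left subtree has 0 nodes { }, right has 1 {6}.
  Root 21: left subtree has 5 nodes {12, 20, 38, 11, 8}, right has 0 { }.
    Root 38: left subtree has 2 nodes {12, 20}, right has 2 {11, 8}.
      Root 12: left subtree has 0 nodes { }, right has 1 {20}.
      Root 11: left subtree has 0 nodes { }, right has 1 {8}.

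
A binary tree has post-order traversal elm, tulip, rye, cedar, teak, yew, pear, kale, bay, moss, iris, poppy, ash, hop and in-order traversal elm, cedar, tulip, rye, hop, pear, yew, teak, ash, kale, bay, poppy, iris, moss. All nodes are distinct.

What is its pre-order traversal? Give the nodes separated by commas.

The last element of post-order is the root; it splits in-order into left and right subtrees.
Root hop: left subtree has 4 nodes {elm, cedar, tulip, rye}, right has 9 {pear, yew, teak, ash, kale, bay, poppy, iris, moss}.
  Root cedar: left subtree has 1 node {elm}, right has 2 {tulip, rye}.
    Root rye: left subtree has 1 node {tulip}, right has 0 { }.
  Root ash: left subtree has 3 nodes {pear, yew, teak}, right has 5 {kale, bay, poppy, iris, moss}.
    Root pear: left subtree has 0 nodes { }, right has 2 {yew, teak}.
      Root yew: left subtree has 0 nodes { }, right has 1 {teak}.
    Root poppy: left subtree has 2 nodes {kale, bay}, right has 2 {iris, moss}.
      Root bay: left subtree has 1 node {kale}, right has 0 { }.
      Root iris: left subtree has 0 nodes { }, right has 1 {moss}.

hop, cedar, elm, rye, tulip, ash, pear, yew, teak, poppy, bay, kale, iris, moss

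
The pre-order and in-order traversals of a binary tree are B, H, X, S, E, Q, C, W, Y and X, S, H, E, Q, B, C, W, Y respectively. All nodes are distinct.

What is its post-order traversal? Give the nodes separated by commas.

The first element of pre-order is the root; it splits in-order into left and right subtrees.
Root B: left subtree has 5 nodes {X, S, H, E, Q}, right has 3 {C, W, Y}.
  Root H: left subtree has 2 nodes {X, S}, right has 2 {E, Q}.
    Root X: left subtree has 0 nodes { }, right has 1 {S}.
    Root E: left subtree has 0 nodes { }, right has 1 {Q}.
  Root C: left subtree has 0 nodes { }, right has 2 {W, Y}.
    Root W: left subtree has 0 nodes { }, right has 1 {Y}.

S, X, Q, E, H, Y, W, C, B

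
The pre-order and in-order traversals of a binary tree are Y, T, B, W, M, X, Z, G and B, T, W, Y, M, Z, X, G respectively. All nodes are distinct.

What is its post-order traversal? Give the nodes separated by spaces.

The first element of pre-order is the root; it splits in-order into left and right subtrees.
Root Y: left subtree has 3 nodes {B, T, W}, right has 4 {M, Z, X, G}.
  Root T: left subtree has 1 node {B}, right has 1 {W}.
  Root M: left subtree has 0 nodes { }, right has 3 {Z, X, G}.
    Root X: left subtree has 1 node {Z}, right has 1 {G}.

B W T Z G X M Y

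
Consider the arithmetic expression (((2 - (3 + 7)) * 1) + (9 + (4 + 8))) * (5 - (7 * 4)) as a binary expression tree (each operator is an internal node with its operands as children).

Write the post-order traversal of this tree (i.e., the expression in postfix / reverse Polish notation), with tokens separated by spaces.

Post-order on an expression tree gives postfix notation: for each operator, emit left operand, right operand, then the operator.

2 3 7 + - 1 * 9 4 8 + + + 5 7 4 * - *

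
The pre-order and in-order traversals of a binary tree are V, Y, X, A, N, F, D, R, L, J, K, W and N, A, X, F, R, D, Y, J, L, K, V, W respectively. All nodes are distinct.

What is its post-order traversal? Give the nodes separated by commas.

The first element of pre-order is the root; it splits in-order into left and right subtrees.
Root V: left subtree has 10 nodes {N, A, X, F, R, D, Y, J, L, K}, right has 1 {W}.
  Root Y: left subtree has 6 nodes {N, A, X, F, R, D}, right has 3 {J, L, K}.
    Root X: left subtree has 2 nodes {N, A}, right has 3 {F, R, D}.
      Root A: left subtree has 1 node {N}, right has 0 { }.
      Root F: left subtree has 0 nodes { }, right has 2 {R, D}.
        Root D: left subtree has 1 node {R}, right has 0 { }.
    Root L: left subtree has 1 node {J}, right has 1 {K}.

N, A, R, D, F, X, J, K, L, Y, W, V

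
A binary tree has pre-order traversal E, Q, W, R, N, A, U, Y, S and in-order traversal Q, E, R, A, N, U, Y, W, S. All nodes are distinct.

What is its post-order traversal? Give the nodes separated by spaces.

Q A Y U N R S W E

The first element of pre-order is the root; it splits in-order into left and right subtrees.
Root E: left subtree has 1 node {Q}, right has 7 {R, A, N, U, Y, W, S}.
  Root W: left subtree has 5 nodes {R, A, N, U, Y}, right has 1 {S}.
    Root R: left subtree has 0 nodes { }, right has 4 {A, N, U, Y}.
      Root N: left subtree has 1 node {A}, right has 2 {U, Y}.
        Root U: left subtree has 0 nodes { }, right has 1 {Y}.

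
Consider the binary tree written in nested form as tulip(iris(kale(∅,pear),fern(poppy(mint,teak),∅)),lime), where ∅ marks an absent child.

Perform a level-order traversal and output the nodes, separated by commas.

Level-order visits nodes level by level from the root, left to right within each level.
Level 0: tulip
Level 1: iris, lime
Level 2: kale, fern
Level 3: pear, poppy
Level 4: mint, teak

tulip, iris, lime, kale, fern, pear, poppy, mint, teak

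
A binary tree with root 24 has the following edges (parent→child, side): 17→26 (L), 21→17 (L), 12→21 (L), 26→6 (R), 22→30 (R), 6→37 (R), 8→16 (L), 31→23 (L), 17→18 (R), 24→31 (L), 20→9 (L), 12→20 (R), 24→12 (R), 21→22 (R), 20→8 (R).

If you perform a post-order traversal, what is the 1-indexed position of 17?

Post-order visits the left subtree, then the right subtree, then the node.
At 24: go left to 31.
  At 31: go left to 23.
    23 is a leaf — visit 23.
  At 31: no right child.
  Visit 31.
At 24: go right to 12.
  At 12: go left to 21.
    At 21: go left to 17.
      At 17: go left to 26.
        At 26: no left child.
        At 26: go right to 6.
          At 6: no left child.
          At 6: go right to 37.
            37 is a leaf — visit 37.
          Visit 6.
        Visit 26.
      At 17: go right to 18.
        18 is a leaf — visit 18.
      Visit 17.
    At 21: go right to 22.
      At 22: no left child.
      At 22: go right to 30.
        30 is a leaf — visit 30.
      Visit 22.
    Visit 21.
  At 12: go right to 20.
    At 20: go left to 9.
      9 is a leaf — visit 9.
    At 20: go right to 8.
      At 8: go left to 16.
        16 is a leaf — visit 16.
      At 8: no right child.
      Visit 8.
    Visit 20.
  Visit 12.
Visit 24.
Full post-order sequence: 23, 31, 37, 6, 26, 18, 17, 30, 22, 21, 9, 16, 8, 20, 12, 24.

7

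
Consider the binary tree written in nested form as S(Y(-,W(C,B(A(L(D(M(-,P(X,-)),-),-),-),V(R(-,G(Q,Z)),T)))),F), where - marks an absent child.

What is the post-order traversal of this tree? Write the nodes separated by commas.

C, X, P, M, D, L, A, Q, Z, G, R, T, V, B, W, Y, F, S

Post-order visits the left subtree, then the right subtree, then the node.
At S: go left to Y.
  At Y: no left child.
  At Y: go right to W.
    At W: go left to C.
      C is a leaf — visit C.
    At W: go right to B.
      At B: go left to A.
        At A: go left to L.
          At L: go left to D.
            At D: go left to M.
              At M: no left child.
              At M: go right to P.
                At P: go left to X.
                  X is a leaf — visit X.
                At P: no right child.
                Visit P.
              Visit M.
            At D: no right child.
            Visit D.
          At L: no right child.
          Visit L.
        At A: no right child.
        Visit A.
      At B: go right to V.
        At V: go left to R.
          At R: no left child.
          At R: go right to G.
            At G: go left to Q.
              Q is a leaf — visit Q.
            At G: go right to Z.
              Z is a leaf — visit Z.
            Visit G.
          Visit R.
        At V: go right to T.
          T is a leaf — visit T.
        Visit V.
      Visit B.
    Visit W.
  Visit Y.
At S: go right to F.
  F is a leaf — visit F.
Visit S.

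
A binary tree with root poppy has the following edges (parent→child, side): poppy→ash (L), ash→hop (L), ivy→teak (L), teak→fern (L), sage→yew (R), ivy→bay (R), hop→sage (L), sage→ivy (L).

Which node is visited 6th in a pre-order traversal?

teak

Pre-order visits the node, then its left subtree, then its right subtree.
Visit poppy.
At poppy: go left to ash.
  Visit ash.
  At ash: go left to hop.
    Visit hop.
    At hop: go left to sage.
      Visit sage.
      At sage: go left to ivy.
        Visit ivy.
        At ivy: go left to teak.
          Visit teak.
          At teak: go left to fern.
            fern is a leaf — visit fern.
          At teak: no right child.
        At ivy: go right to bay.
          bay is a leaf — visit bay.
      At sage: go right to yew.
        yew is a leaf — visit yew.
    At hop: no right child.
  At ash: no right child.
At poppy: no right child.
Full pre-order sequence: poppy, ash, hop, sage, ivy, teak, fern, bay, yew.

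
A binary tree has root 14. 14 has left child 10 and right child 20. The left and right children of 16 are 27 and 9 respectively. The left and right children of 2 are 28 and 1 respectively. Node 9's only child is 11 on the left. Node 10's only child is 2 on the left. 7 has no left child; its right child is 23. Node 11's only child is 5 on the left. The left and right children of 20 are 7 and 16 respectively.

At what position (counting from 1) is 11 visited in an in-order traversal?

In-order visits the left subtree, then the node, then the right subtree.
At 14: go left to 10.
  At 10: go left to 2.
    At 2: go left to 28.
      28 is a leaf — visit 28.
    Visit 2.
    At 2: go right to 1.
      1 is a leaf — visit 1.
  Visit 10.
  At 10: no right child.
Visit 14.
At 14: go right to 20.
  At 20: go left to 7.
    At 7: no left child.
    Visit 7.
    At 7: go right to 23.
      23 is a leaf — visit 23.
  Visit 20.
  At 20: go right to 16.
    At 16: go left to 27.
      27 is a leaf — visit 27.
    Visit 16.
    At 16: go right to 9.
      At 9: go left to 11.
        At 11: go left to 5.
          5 is a leaf — visit 5.
        Visit 11.
        At 11: no right child.
      Visit 9.
      At 9: no right child.
Full in-order sequence: 28, 2, 1, 10, 14, 7, 23, 20, 27, 16, 5, 11, 9.

12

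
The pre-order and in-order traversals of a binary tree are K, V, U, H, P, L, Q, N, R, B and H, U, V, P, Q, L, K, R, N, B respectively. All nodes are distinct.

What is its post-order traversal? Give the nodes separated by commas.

H, U, Q, L, P, V, R, B, N, K

The first element of pre-order is the root; it splits in-order into left and right subtrees.
Root K: left subtree has 6 nodes {H, U, V, P, Q, L}, right has 3 {R, N, B}.
  Root V: left subtree has 2 nodes {H, U}, right has 3 {P, Q, L}.
    Root U: left subtree has 1 node {H}, right has 0 { }.
    Root P: left subtree has 0 nodes { }, right has 2 {Q, L}.
      Root L: left subtree has 1 node {Q}, right has 0 { }.
  Root N: left subtree has 1 node {R}, right has 1 {B}.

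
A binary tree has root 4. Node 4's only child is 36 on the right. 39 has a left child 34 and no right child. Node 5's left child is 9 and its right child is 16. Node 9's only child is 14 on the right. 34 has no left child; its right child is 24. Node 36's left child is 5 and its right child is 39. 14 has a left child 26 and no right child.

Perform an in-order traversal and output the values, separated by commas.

In-order visits the left subtree, then the node, then the right subtree.
At 4: no left child.
Visit 4.
At 4: go right to 36.
  At 36: go left to 5.
    At 5: go left to 9.
      At 9: no left child.
      Visit 9.
      At 9: go right to 14.
        At 14: go left to 26.
          26 is a leaf — visit 26.
        Visit 14.
        At 14: no right child.
    Visit 5.
    At 5: go right to 16.
      16 is a leaf — visit 16.
  Visit 36.
  At 36: go right to 39.
    At 39: go left to 34.
      At 34: no left child.
      Visit 34.
      At 34: go right to 24.
        24 is a leaf — visit 24.
    Visit 39.
    At 39: no right child.

4, 9, 26, 14, 5, 16, 36, 34, 24, 39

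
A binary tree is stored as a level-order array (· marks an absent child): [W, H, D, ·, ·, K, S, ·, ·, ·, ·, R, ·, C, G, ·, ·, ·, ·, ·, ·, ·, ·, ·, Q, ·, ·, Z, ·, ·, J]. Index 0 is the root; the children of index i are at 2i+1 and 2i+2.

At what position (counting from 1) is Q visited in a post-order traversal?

Post-order visits the left subtree, then the right subtree, then the node.
At W: go left to H.
  H is a leaf — visit H.
At W: go right to D.
  At D: go left to K.
    At K: go left to R.
      At R: no left child.
      At R: go right to Q.
        Q is a leaf — visit Q.
      Visit R.
    At K: no right child.
    Visit K.
  At D: go right to S.
    At S: go left to C.
      At C: go left to Z.
        Z is a leaf — visit Z.
      At C: no right child.
      Visit C.
    At S: go right to G.
      At G: no left child.
      At G: go right to J.
        J is a leaf — visit J.
      Visit G.
    Visit S.
  Visit D.
Visit W.
Full post-order sequence: H, Q, R, K, Z, C, J, G, S, D, W.

2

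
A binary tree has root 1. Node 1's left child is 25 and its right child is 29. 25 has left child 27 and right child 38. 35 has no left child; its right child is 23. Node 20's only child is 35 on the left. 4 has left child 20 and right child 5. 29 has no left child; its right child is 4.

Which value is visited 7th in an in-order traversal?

In-order visits the left subtree, then the node, then the right subtree.
At 1: go left to 25.
  At 25: go left to 27.
    27 is a leaf — visit 27.
  Visit 25.
  At 25: go right to 38.
    38 is a leaf — visit 38.
Visit 1.
At 1: go right to 29.
  At 29: no left child.
  Visit 29.
  At 29: go right to 4.
    At 4: go left to 20.
      At 20: go left to 35.
        At 35: no left child.
        Visit 35.
        At 35: go right to 23.
          23 is a leaf — visit 23.
      Visit 20.
      At 20: no right child.
    Visit 4.
    At 4: go right to 5.
      5 is a leaf — visit 5.
Full in-order sequence: 27, 25, 38, 1, 29, 35, 23, 20, 4, 5.

23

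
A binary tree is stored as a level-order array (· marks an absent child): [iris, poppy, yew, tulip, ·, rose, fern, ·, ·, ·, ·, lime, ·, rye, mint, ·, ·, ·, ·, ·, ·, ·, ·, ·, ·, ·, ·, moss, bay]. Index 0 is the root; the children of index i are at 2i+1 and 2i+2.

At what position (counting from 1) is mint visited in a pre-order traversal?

Pre-order visits the node, then its left subtree, then its right subtree.
Visit iris.
At iris: go left to poppy.
  Visit poppy.
  At poppy: go left to tulip.
    tulip is a leaf — visit tulip.
  At poppy: no right child.
At iris: go right to yew.
  Visit yew.
  At yew: go left to rose.
    Visit rose.
    At rose: go left to lime.
      lime is a leaf — visit lime.
    At rose: no right child.
  At yew: go right to fern.
    Visit fern.
    At fern: go left to rye.
      Visit rye.
      At rye: go left to moss.
        moss is a leaf — visit moss.
      At rye: go right to bay.
        bay is a leaf — visit bay.
    At fern: go right to mint.
      mint is a leaf — visit mint.
Full pre-order sequence: iris, poppy, tulip, yew, rose, lime, fern, rye, moss, bay, mint.

11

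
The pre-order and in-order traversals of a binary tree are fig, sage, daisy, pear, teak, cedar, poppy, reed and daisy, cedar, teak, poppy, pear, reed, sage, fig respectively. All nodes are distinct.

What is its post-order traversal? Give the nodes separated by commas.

The first element of pre-order is the root; it splits in-order into left and right subtrees.
Root fig: left subtree has 7 nodes {daisy, cedar, teak, poppy, pear, reed, sage}, right has 0 { }.
  Root sage: left subtree has 6 nodes {daisy, cedar, teak, poppy, pear, reed}, right has 0 { }.
    Root daisy: left subtree has 0 nodes { }, right has 5 {cedar, teak, poppy, pear, reed}.
      Root pear: left subtree has 3 nodes {cedar, teak, poppy}, right has 1 {reed}.
        Root teak: left subtree has 1 node {cedar}, right has 1 {poppy}.

cedar, poppy, teak, reed, pear, daisy, sage, fig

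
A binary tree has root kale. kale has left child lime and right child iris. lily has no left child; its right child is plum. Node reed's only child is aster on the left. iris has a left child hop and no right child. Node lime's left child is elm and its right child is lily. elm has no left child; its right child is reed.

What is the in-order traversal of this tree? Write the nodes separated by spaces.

elm aster reed lime lily plum kale hop iris

In-order visits the left subtree, then the node, then the right subtree.
At kale: go left to lime.
  At lime: go left to elm.
    At elm: no left child.
    Visit elm.
    At elm: go right to reed.
      At reed: go left to aster.
        aster is a leaf — visit aster.
      Visit reed.
      At reed: no right child.
  Visit lime.
  At lime: go right to lily.
    At lily: no left child.
    Visit lily.
    At lily: go right to plum.
      plum is a leaf — visit plum.
Visit kale.
At kale: go right to iris.
  At iris: go left to hop.
    hop is a leaf — visit hop.
  Visit iris.
  At iris: no right child.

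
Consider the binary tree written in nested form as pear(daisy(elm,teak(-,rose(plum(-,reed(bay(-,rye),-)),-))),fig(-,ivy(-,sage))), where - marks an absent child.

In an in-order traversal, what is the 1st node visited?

elm

In-order visits the left subtree, then the node, then the right subtree.
At pear: go left to daisy.
  At daisy: go left to elm.
    elm is a leaf — visit elm.
  Visit daisy.
  At daisy: go right to teak.
    At teak: no left child.
    Visit teak.
    At teak: go right to rose.
      At rose: go left to plum.
        At plum: no left child.
        Visit plum.
        At plum: go right to reed.
          At reed: go left to bay.
            At bay: no left child.
            Visit bay.
            At bay: go right to rye.
              rye is a leaf — visit rye.
          Visit reed.
          At reed: no right child.
      Visit rose.
      At rose: no right child.
Visit pear.
At pear: go right to fig.
  At fig: no left child.
  Visit fig.
  At fig: go right to ivy.
    At ivy: no left child.
    Visit ivy.
    At ivy: go right to sage.
      sage is a leaf — visit sage.
Full in-order sequence: elm, daisy, teak, plum, bay, rye, reed, rose, pear, fig, ivy, sage.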